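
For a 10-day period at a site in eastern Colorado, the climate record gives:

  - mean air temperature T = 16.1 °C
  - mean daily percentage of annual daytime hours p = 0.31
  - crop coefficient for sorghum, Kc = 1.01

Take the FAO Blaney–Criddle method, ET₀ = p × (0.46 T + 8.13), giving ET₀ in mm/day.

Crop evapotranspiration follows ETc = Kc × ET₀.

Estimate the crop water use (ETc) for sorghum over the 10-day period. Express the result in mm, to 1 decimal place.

ET₀ = 0.31 × (0.46 × 16.1 + 8.13) = 0.31 × 15.536 = 4.8162 mm/d
ETc = Kc × ET₀ = 1.01 × 4.8162 = 4.8644 mm/d
Over 10 days: 4.8644 × 10 = 48.644 mm

48.6 mm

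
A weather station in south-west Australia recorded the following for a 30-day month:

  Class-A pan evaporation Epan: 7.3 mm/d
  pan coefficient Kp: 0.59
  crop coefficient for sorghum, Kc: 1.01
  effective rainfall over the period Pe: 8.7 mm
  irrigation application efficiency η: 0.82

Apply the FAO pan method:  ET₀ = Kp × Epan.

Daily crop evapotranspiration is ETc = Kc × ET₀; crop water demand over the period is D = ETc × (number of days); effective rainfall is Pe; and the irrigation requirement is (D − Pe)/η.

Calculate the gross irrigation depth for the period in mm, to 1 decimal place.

ET₀ = 0.59 × 7.3 = 4.3070 mm/d
ETc = Kc × ET₀ = 1.01 × 4.3070 = 4.3501 mm/d
Crop demand D = ETc × 30 d = 4.3501 × 30 = 130.503 mm
D − Pe = 130.503 − 8.7 = 121.803 mm
Gross irrigation = 121.803 / 0.82 = 148.540 mm

148.5 mm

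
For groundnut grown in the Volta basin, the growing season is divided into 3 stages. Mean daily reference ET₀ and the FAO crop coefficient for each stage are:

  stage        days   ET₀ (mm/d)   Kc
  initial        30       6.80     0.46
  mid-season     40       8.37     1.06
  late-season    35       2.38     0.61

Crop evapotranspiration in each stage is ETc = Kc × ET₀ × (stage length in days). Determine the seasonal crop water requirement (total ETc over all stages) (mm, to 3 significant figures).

initial: 0.46 × 6.80 × 30 = 93.84 mm
mid-season: 1.06 × 8.37 × 40 = 354.89 mm
late-season: 0.61 × 2.38 × 35 = 50.81 mm
Seasonal total = 499.54 mm

500 mm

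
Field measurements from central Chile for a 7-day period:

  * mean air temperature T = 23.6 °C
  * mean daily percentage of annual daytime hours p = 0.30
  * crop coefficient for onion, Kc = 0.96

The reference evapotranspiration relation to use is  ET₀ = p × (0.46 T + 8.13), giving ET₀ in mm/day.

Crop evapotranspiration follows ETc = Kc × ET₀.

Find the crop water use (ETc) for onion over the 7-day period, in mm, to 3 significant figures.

ET₀ = 0.30 × (0.46 × 23.6 + 8.13) = 0.30 × 18.986 = 5.6958 mm/d
ETc = Kc × ET₀ = 0.96 × 5.6958 = 5.4680 mm/d
Over 7 days: 5.4680 × 7 = 38.276 mm

38.3 mm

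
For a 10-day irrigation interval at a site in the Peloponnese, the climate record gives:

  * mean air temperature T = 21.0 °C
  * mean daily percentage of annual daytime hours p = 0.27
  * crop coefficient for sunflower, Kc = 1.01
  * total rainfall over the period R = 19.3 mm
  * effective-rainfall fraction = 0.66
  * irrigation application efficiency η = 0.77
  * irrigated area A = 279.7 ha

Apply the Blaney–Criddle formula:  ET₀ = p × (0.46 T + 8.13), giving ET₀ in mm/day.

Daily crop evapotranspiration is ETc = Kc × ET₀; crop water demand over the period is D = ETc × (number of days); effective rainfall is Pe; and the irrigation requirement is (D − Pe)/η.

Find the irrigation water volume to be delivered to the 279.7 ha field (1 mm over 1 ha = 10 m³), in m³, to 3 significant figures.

ET₀ = 0.27 × (0.46 × 21.0 + 8.13) = 0.27 × 17.790 = 4.8033 mm/d
ETc = Kc × ET₀ = 1.01 × 4.8033 = 4.8513 mm/d
Crop demand D = ETc × 10 d = 4.8513 × 10 = 48.513 mm
Pe = 0.66 × 19.3 = 12.738 mm
D − Pe = 48.513 − 12.738 = 35.775 mm
Gross irrigation = 35.775 / 0.77 = 46.461 mm
Volume = 46.461 mm × 279.7 ha × 10 = 129951.4 m³

130000 m³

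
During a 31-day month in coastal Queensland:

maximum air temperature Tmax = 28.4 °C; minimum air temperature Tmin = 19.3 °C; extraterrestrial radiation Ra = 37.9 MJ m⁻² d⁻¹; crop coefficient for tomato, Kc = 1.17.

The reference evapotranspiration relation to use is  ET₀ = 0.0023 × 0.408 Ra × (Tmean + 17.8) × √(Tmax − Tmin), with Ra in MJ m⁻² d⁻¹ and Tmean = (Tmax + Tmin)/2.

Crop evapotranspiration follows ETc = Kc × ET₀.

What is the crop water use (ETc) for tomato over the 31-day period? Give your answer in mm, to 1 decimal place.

Tmean = (28.4 + 19.3)/2 = 23.85 °C
0.408 Ra = 0.408 × 37.9 = 15.4632 mm/d equivalent
ET₀ = 0.0023 × 15.4632 × (23.85 + 17.8) × √9.1 = 0.0023 × 15.4632 × 41.65 × 3.0166 = 4.4685 mm/d
ETc = Kc × ET₀ = 1.17 × 4.4685 = 5.2281 mm/d
Over 31 days: 5.2281 × 31 = 162.071 mm

162.1 mm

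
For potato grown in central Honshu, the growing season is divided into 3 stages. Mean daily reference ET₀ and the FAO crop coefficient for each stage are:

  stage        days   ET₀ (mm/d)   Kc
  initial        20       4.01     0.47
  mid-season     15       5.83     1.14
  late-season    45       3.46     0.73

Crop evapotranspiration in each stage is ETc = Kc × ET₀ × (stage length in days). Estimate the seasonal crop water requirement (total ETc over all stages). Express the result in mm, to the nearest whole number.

initial: 0.47 × 4.01 × 20 = 37.69 mm
mid-season: 1.14 × 5.83 × 15 = 99.69 mm
late-season: 0.73 × 3.46 × 45 = 113.66 mm
Seasonal total = 251.04 mm

251 mm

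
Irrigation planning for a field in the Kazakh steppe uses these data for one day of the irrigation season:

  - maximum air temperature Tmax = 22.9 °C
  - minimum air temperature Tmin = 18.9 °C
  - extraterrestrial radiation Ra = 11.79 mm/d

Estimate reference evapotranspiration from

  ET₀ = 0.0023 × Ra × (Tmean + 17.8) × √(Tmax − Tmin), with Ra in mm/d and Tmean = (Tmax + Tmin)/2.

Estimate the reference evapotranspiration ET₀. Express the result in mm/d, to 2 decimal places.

2.10 mm/d

Tmean = (22.9 + 18.9)/2 = 20.90 °C
ET₀ = 0.0023 × 11.79 × (20.90 + 17.8) × √4.0 = 0.0023 × 11.79 × 38.70 × 2.0000 = 2.0989 mm/d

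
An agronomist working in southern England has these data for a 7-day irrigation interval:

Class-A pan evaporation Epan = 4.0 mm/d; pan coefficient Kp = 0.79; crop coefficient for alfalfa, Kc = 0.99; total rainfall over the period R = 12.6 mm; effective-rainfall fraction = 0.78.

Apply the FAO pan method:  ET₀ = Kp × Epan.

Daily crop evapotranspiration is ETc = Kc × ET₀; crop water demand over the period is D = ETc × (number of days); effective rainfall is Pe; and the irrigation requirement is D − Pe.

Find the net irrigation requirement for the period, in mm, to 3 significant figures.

12.1 mm

ET₀ = 0.79 × 4.0 = 3.1600 mm/d
ETc = Kc × ET₀ = 0.99 × 3.1600 = 3.1284 mm/d
Crop demand D = ETc × 7 d = 3.1284 × 7 = 21.899 mm
Pe = 0.78 × 12.6 = 9.828 mm
D − Pe = 21.899 − 9.828 = 12.071 mm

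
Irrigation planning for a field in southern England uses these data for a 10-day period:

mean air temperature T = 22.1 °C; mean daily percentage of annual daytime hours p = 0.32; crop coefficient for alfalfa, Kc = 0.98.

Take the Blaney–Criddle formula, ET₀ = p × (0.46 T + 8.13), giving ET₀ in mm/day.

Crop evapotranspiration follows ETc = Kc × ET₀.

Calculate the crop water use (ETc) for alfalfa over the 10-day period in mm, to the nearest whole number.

ET₀ = 0.32 × (0.46 × 22.1 + 8.13) = 0.32 × 18.296 = 5.8547 mm/d
ETc = Kc × ET₀ = 0.98 × 5.8547 = 5.7376 mm/d
Over 10 days: 5.7376 × 10 = 57.376 mm

57 mm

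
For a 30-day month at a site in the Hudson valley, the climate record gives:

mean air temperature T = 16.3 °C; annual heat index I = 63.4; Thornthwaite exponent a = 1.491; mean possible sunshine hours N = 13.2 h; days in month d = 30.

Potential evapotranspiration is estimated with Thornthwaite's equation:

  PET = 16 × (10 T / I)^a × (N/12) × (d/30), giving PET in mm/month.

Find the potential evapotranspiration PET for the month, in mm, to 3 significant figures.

10T/I = 10 × 16.3 / 63.4 = 2.5710
(10T/I)^a = 2.5710^1.491 = 4.0875
Uncorrected PET = 16 × 4.0875 = 65.400 mm
Correction = (N/12)(d/30) = (13.2/12)(30/30) = 1.1000
PET = 65.400 × 1.1000 = 71.940 mm/month

71.9 mm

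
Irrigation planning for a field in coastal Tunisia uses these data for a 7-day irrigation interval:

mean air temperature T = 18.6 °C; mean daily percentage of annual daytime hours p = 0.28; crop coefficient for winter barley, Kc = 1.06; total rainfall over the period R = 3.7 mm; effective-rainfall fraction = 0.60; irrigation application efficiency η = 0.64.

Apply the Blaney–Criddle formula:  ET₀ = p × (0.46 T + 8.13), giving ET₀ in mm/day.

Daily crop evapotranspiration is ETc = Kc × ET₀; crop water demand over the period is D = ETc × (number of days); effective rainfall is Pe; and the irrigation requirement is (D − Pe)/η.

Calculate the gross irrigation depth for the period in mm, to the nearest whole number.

ET₀ = 0.28 × (0.46 × 18.6 + 8.13) = 0.28 × 16.686 = 4.6721 mm/d
ETc = Kc × ET₀ = 1.06 × 4.6721 = 4.9524 mm/d
Crop demand D = ETc × 7 d = 4.9524 × 7 = 34.667 mm
Pe = 0.60 × 3.7 = 2.220 mm
D − Pe = 34.667 − 2.220 = 32.447 mm
Gross irrigation = 32.447 / 0.64 = 50.698 mm

51 mm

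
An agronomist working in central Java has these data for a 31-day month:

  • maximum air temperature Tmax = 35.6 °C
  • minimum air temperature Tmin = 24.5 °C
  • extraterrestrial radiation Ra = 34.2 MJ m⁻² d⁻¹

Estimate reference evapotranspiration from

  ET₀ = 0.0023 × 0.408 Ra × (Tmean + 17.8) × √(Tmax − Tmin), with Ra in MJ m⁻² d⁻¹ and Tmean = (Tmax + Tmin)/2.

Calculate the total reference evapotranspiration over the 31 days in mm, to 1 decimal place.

Tmean = (35.6 + 24.5)/2 = 30.05 °C
0.408 Ra = 0.408 × 34.2 = 13.9536 mm/d equivalent
ET₀ = 0.0023 × 13.9536 × (30.05 + 17.8) × √11.1 = 0.0023 × 13.9536 × 47.85 × 3.3317 = 5.1164 mm/d
Over 31 days: 5.1164 × 31 = 158.608 mm

158.6 mm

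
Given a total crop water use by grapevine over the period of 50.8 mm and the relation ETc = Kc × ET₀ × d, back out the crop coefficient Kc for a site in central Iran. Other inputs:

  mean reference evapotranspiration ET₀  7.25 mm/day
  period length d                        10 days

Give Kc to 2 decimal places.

0.70

ETc = Kc × ET₀ × d  ⇒  Kc = ETc / (ET₀ × d)
Kc = 50.8 / (7.25 × 10) = 50.8 / 72.50 = 0.7007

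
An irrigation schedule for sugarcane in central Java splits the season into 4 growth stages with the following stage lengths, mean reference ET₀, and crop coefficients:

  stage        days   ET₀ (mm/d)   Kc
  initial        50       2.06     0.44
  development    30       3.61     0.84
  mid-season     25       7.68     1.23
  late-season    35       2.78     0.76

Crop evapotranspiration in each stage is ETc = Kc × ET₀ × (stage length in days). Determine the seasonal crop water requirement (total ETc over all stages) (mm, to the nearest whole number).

initial: 0.44 × 2.06 × 50 = 45.32 mm
development: 0.84 × 3.61 × 30 = 90.97 mm
mid-season: 1.23 × 7.68 × 25 = 236.16 mm
late-season: 0.76 × 2.78 × 35 = 73.95 mm
Seasonal total = 446.40 mm

446 mm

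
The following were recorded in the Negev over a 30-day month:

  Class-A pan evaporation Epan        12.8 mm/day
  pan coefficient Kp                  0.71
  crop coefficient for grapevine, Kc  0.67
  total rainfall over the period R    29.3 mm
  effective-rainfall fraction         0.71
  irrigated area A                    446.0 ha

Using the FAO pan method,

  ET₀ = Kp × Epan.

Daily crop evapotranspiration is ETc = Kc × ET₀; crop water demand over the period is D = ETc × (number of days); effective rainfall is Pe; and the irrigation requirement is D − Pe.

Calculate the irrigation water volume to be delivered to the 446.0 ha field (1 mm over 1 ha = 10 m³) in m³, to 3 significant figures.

722000 m³

ET₀ = 0.71 × 12.8 = 9.0880 mm/d
ETc = Kc × ET₀ = 0.67 × 9.0880 = 6.0890 mm/d
Crop demand D = ETc × 30 d = 6.0890 × 30 = 182.670 mm
Pe = 0.71 × 29.3 = 20.803 mm
D − Pe = 182.670 − 20.803 = 161.867 mm
Volume = 161.867 mm × 446.0 ha × 10 = 721926.8 m³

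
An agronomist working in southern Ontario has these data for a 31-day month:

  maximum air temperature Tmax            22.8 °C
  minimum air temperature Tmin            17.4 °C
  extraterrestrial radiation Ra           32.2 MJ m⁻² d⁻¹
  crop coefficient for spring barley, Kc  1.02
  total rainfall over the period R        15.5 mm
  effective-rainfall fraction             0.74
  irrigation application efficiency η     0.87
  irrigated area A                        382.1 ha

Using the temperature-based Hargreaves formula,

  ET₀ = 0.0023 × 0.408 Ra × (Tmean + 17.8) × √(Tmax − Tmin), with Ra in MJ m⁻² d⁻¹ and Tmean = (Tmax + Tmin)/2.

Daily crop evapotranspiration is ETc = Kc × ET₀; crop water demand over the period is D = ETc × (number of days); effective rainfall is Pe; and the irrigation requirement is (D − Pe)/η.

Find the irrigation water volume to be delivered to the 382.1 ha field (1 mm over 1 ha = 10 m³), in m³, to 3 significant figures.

319000 m³

Tmean = (22.8 + 17.4)/2 = 20.10 °C
0.408 Ra = 0.408 × 32.2 = 13.1376 mm/d equivalent
ET₀ = 0.0023 × 13.1376 × (20.10 + 17.8) × √5.4 = 0.0023 × 13.1376 × 37.90 × 2.3238 = 2.6612 mm/d
ETc = Kc × ET₀ = 1.02 × 2.6612 = 2.7144 mm/d
Crop demand D = ETc × 31 d = 2.7144 × 31 = 84.146 mm
Pe = 0.74 × 15.5 = 11.470 mm
D − Pe = 84.146 − 11.470 = 72.676 mm
Gross irrigation = 72.676 / 0.87 = 83.536 mm
Volume = 83.536 mm × 382.1 ha × 10 = 319191.1 m³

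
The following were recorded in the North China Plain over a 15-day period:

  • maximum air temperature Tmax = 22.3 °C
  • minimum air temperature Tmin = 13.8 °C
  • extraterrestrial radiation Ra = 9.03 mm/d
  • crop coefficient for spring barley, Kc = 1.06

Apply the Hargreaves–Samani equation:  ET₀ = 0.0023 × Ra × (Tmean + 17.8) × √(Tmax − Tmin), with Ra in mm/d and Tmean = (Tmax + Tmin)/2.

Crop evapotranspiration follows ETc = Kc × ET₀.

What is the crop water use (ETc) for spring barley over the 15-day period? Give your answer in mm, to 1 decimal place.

34.5 mm

Tmean = (22.3 + 13.8)/2 = 18.05 °C
ET₀ = 0.0023 × 9.03 × (18.05 + 17.8) × √8.5 = 0.0023 × 9.03 × 35.85 × 2.9155 = 2.1708 mm/d
ETc = Kc × ET₀ = 1.06 × 2.1708 = 2.3010 mm/d
Over 15 days: 2.3010 × 15 = 34.515 mm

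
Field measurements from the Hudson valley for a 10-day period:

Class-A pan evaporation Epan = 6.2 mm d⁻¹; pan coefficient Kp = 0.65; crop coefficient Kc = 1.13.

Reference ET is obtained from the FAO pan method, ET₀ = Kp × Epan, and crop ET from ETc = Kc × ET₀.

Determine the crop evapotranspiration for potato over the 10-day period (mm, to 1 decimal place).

ET₀ = 0.65 × 6.2 = 4.0300 mm/d
ETc = Kc × ET₀ = 1.13 × 4.0300 = 4.5539 mm/d
Over 10 days: 4.5539 × 10 = 45.539 mm

45.5 mm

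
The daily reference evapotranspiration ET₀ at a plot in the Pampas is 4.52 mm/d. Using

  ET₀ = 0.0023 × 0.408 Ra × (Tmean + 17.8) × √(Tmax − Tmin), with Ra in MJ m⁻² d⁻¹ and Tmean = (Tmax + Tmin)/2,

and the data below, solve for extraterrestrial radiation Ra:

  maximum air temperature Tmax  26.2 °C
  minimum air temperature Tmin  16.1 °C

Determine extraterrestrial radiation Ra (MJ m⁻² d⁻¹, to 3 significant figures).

38.9 MJ m⁻² d⁻¹

Tmean = (26.2+16.1)/2 = 21.15 °C; ΔT = 10.1
Ra = ET₀ / [0.0023 × 0.408 × (Tmean+17.8) × √ΔT]
   = 4.52 / (0.0023 × 0.408 × 38.95 × 3.1780) = 38.912 MJ m⁻² d⁻¹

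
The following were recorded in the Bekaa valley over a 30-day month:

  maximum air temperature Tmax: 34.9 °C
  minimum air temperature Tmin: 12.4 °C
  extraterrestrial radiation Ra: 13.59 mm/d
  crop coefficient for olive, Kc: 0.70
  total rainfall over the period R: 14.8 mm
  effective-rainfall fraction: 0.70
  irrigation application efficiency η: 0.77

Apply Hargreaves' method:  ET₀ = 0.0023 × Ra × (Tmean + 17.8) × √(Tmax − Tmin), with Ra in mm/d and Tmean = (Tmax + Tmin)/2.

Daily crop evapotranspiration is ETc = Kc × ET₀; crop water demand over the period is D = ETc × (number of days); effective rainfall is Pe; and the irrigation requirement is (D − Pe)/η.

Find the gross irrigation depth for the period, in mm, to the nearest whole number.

154 mm

Tmean = (34.9 + 12.4)/2 = 23.65 °C
ET₀ = 0.0023 × 13.59 × (23.65 + 17.8) × √22.5 = 0.0023 × 13.59 × 41.45 × 4.7434 = 6.1456 mm/d
ETc = Kc × ET₀ = 0.70 × 6.1456 = 4.3019 mm/d
Crop demand D = ETc × 30 d = 4.3019 × 30 = 129.057 mm
Pe = 0.70 × 14.8 = 10.360 mm
D − Pe = 129.057 − 10.360 = 118.697 mm
Gross irrigation = 118.697 / 0.77 = 154.152 mm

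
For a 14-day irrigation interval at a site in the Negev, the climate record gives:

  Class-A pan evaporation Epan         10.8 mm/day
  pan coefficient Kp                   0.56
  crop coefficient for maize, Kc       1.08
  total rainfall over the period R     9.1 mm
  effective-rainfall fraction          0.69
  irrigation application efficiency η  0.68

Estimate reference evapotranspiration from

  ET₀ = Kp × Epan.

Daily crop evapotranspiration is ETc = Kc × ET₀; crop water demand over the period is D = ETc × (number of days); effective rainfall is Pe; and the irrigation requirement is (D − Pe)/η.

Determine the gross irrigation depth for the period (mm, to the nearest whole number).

ET₀ = 0.56 × 10.8 = 6.0480 mm/d
ETc = Kc × ET₀ = 1.08 × 6.0480 = 6.5318 mm/d
Crop demand D = ETc × 14 d = 6.5318 × 14 = 91.445 mm
Pe = 0.69 × 9.1 = 6.279 mm
D − Pe = 91.445 − 6.279 = 85.166 mm
Gross irrigation = 85.166 / 0.68 = 125.244 mm

125 mm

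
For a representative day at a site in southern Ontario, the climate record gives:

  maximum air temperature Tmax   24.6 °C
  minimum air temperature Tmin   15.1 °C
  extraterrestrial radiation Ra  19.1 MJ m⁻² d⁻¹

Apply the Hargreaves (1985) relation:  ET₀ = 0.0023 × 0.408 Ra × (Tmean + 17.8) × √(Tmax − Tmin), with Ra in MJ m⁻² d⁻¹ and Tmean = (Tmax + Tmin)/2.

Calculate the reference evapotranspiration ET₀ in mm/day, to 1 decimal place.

2.1 mm/day

Tmean = (24.6 + 15.1)/2 = 19.85 °C
0.408 Ra = 0.408 × 19.1 = 7.7928 mm/d equivalent
ET₀ = 0.0023 × 7.7928 × (19.85 + 17.8) × √9.5 = 0.0023 × 7.7928 × 37.65 × 3.0822 = 2.0799 mm/d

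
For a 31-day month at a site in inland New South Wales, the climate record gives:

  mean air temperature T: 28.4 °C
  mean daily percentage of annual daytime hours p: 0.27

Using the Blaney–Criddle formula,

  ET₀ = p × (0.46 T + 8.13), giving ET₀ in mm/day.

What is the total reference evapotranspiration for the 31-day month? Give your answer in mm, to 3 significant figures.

177 mm

ET₀ = 0.27 × (0.46 × 28.4 + 8.13) = 0.27 × 21.194 = 5.7224 mm/d
Monthly total = 5.7224 × 31 = 177.394 mm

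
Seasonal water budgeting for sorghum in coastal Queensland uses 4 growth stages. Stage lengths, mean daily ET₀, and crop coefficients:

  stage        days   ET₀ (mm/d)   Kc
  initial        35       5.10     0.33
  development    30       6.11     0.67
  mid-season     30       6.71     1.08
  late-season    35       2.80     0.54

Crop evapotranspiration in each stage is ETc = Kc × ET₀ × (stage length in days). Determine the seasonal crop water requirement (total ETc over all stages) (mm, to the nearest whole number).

452 mm

initial: 0.33 × 5.10 × 35 = 58.91 mm
development: 0.67 × 6.11 × 30 = 122.81 mm
mid-season: 1.08 × 6.71 × 30 = 217.40 mm
late-season: 0.54 × 2.80 × 35 = 52.92 mm
Seasonal total = 452.04 mm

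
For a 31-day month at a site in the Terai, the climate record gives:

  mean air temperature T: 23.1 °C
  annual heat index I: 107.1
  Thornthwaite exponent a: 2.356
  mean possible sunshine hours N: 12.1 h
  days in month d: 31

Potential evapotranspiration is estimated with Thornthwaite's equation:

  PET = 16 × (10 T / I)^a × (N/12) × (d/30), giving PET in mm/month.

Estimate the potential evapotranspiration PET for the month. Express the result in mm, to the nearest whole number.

102 mm

10T/I = 10 × 23.1 / 107.1 = 2.1569
(10T/I)^a = 2.1569^2.356 = 6.1165
Uncorrected PET = 16 × 6.1165 = 97.864 mm
Correction = (N/12)(d/30) = (12.1/12)(31/30) = 1.0419
PET = 97.864 × 1.0419 = 101.965 mm/month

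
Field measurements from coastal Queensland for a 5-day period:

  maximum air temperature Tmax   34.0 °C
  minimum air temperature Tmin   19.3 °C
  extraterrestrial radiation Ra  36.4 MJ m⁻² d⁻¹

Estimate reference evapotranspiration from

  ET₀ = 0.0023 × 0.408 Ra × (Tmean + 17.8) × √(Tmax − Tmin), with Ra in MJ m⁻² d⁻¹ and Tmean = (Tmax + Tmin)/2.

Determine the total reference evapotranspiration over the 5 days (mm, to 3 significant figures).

29.1 mm

Tmean = (34.0 + 19.3)/2 = 26.65 °C
0.408 Ra = 0.408 × 36.4 = 14.8512 mm/d equivalent
ET₀ = 0.0023 × 14.8512 × (26.65 + 17.8) × √14.7 = 0.0023 × 14.8512 × 44.45 × 3.8341 = 5.8214 mm/d
Over 5 days: 5.8214 × 5 = 29.107 mm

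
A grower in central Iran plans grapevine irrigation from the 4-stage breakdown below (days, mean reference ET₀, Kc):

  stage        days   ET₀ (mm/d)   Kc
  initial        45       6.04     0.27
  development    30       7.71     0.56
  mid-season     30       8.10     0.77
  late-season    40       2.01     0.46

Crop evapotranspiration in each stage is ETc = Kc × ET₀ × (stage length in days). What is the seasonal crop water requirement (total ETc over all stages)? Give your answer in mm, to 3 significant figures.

427 mm

initial: 0.27 × 6.04 × 45 = 73.39 mm
development: 0.56 × 7.71 × 30 = 129.53 mm
mid-season: 0.77 × 8.10 × 30 = 187.11 mm
late-season: 0.46 × 2.01 × 40 = 36.98 mm
Seasonal total = 427.01 mm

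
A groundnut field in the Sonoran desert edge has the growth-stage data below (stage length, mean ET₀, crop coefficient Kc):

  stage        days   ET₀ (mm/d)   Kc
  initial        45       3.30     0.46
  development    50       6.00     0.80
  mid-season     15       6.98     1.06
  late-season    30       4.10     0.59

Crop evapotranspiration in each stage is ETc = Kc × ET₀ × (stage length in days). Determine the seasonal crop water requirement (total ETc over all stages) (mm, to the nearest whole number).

initial: 0.46 × 3.30 × 45 = 68.31 mm
development: 0.80 × 6.00 × 50 = 240.00 mm
mid-season: 1.06 × 6.98 × 15 = 110.98 mm
late-season: 0.59 × 4.10 × 30 = 72.57 mm
Seasonal total = 491.86 mm

492 mm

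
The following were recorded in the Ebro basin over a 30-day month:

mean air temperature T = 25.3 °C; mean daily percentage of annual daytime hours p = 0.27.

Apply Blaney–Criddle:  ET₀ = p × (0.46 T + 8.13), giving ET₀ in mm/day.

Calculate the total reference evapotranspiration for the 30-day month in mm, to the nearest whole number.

160 mm

ET₀ = 0.27 × (0.46 × 25.3 + 8.13) = 0.27 × 19.768 = 5.3374 mm/d
Monthly total = 5.3374 × 30 = 160.122 mm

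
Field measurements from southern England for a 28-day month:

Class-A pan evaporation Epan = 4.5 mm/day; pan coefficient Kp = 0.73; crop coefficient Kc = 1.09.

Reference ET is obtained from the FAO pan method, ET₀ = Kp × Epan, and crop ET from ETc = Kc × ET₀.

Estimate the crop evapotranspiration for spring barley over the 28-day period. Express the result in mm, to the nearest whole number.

100 mm

ET₀ = 0.73 × 4.5 = 3.2850 mm/d
ETc = Kc × ET₀ = 1.09 × 3.2850 = 3.5807 mm/d
Over 28 days: 3.5807 × 28 = 100.260 mm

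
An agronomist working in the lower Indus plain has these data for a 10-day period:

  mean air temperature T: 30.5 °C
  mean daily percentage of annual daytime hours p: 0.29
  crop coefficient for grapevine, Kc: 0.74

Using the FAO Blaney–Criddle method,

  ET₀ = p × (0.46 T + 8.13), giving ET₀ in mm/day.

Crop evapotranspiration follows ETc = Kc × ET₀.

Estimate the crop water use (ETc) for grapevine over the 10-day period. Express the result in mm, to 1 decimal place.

ET₀ = 0.29 × (0.46 × 30.5 + 8.13) = 0.29 × 22.160 = 6.4264 mm/d
ETc = Kc × ET₀ = 0.74 × 6.4264 = 4.7555 mm/d
Over 10 days: 4.7555 × 10 = 47.555 mm

47.6 mm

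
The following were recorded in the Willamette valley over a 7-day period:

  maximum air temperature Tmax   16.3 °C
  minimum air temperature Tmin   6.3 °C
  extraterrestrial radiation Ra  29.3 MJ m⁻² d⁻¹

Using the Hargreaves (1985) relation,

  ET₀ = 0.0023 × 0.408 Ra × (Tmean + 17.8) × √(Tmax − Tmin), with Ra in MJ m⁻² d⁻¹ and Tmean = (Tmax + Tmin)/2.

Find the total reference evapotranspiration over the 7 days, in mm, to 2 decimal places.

17.71 mm

Tmean = (16.3 + 6.3)/2 = 11.30 °C
0.408 Ra = 0.408 × 29.3 = 11.9544 mm/d equivalent
ET₀ = 0.0023 × 11.9544 × (11.30 + 17.8) × √10.0 = 0.0023 × 11.9544 × 29.10 × 3.1623 = 2.5302 mm/d
Over 7 days: 2.5302 × 7 = 17.711 mm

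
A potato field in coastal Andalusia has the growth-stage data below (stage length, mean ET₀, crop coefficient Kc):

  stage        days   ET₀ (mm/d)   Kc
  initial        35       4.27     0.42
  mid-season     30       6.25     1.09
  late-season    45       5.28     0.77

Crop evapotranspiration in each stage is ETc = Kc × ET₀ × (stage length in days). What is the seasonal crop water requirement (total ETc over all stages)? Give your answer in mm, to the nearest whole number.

initial: 0.42 × 4.27 × 35 = 62.77 mm
mid-season: 1.09 × 6.25 × 30 = 204.38 mm
late-season: 0.77 × 5.28 × 45 = 182.95 mm
Seasonal total = 450.10 mm

450 mm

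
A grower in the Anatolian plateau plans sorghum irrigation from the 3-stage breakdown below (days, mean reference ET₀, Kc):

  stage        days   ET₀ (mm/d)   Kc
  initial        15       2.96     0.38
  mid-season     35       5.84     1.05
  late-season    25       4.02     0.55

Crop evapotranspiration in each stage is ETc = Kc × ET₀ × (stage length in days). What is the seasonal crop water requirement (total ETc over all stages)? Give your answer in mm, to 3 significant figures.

287 mm

initial: 0.38 × 2.96 × 15 = 16.87 mm
mid-season: 1.05 × 5.84 × 35 = 214.62 mm
late-season: 0.55 × 4.02 × 25 = 55.28 mm
Seasonal total = 286.77 mm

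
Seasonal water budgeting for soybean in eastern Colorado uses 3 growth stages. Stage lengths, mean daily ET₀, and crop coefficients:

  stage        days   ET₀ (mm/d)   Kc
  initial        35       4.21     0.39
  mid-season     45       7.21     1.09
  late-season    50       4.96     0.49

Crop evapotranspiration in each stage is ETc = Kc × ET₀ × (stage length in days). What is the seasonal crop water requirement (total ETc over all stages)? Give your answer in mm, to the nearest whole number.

initial: 0.39 × 4.21 × 35 = 57.47 mm
mid-season: 1.09 × 7.21 × 45 = 353.65 mm
late-season: 0.49 × 4.96 × 50 = 121.52 mm
Seasonal total = 532.64 mm

533 mm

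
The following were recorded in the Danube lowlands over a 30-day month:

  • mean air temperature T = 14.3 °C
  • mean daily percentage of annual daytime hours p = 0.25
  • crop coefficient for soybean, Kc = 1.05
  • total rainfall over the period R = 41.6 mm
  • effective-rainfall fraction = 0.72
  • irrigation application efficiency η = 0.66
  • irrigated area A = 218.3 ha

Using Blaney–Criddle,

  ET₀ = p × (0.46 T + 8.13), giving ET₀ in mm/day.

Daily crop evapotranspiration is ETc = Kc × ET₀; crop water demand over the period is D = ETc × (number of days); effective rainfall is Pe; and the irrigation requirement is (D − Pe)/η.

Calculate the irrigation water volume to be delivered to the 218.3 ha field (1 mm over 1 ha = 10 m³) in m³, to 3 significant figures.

284000 m³

ET₀ = 0.25 × (0.46 × 14.3 + 8.13) = 0.25 × 14.708 = 3.6770 mm/d
ETc = Kc × ET₀ = 1.05 × 3.6770 = 3.8609 mm/d
Crop demand D = ETc × 30 d = 3.8609 × 30 = 115.827 mm
Pe = 0.72 × 41.6 = 29.952 mm
D − Pe = 115.827 − 29.952 = 85.875 mm
Gross irrigation = 85.875 / 0.66 = 130.114 mm
Volume = 130.114 mm × 218.3 ha × 10 = 284038.9 m³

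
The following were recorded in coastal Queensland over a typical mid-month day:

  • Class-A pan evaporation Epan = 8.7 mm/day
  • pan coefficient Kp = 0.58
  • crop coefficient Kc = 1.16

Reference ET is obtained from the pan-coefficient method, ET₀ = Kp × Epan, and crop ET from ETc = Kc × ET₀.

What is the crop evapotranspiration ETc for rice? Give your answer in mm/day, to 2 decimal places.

ET₀ = 0.58 × 8.7 = 5.0460 mm/d
ETc = Kc × ET₀ = 1.16 × 5.0460 = 5.8534 mm/d

5.85 mm/day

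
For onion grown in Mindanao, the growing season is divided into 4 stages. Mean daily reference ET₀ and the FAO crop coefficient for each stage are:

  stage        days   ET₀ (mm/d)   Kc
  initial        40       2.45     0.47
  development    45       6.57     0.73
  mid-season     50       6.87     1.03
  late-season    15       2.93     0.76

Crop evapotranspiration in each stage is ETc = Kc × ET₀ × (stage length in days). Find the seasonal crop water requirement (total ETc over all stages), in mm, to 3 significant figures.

initial: 0.47 × 2.45 × 40 = 46.06 mm
development: 0.73 × 6.57 × 45 = 215.82 mm
mid-season: 1.03 × 6.87 × 50 = 353.81 mm
late-season: 0.76 × 2.93 × 15 = 33.40 mm
Seasonal total = 649.09 mm

649 mm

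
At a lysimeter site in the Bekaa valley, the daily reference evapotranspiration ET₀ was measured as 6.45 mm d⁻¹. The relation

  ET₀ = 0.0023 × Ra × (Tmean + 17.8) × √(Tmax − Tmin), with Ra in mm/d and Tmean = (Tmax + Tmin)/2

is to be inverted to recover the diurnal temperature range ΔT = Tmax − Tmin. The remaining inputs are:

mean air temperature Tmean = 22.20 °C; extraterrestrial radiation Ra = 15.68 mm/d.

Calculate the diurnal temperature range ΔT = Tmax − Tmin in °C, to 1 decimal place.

√ΔT = ET₀ / [0.0023 × Ra × (Tmean+17.8)] = 6.45 / (0.0023 × 15.68 × 40.00) = 4.4712
ΔT = 4.4712² = 19.992 °C

20.0 °C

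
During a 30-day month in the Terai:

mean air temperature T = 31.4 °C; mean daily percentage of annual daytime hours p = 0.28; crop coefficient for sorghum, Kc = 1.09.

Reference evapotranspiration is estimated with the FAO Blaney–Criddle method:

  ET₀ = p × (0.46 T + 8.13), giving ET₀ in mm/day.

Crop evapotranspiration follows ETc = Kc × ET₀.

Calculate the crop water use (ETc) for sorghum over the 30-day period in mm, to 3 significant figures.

ET₀ = 0.28 × (0.46 × 31.4 + 8.13) = 0.28 × 22.574 = 6.3207 mm/d
ETc = Kc × ET₀ = 1.09 × 6.3207 = 6.8896 mm/d
Over 30 days: 6.8896 × 30 = 206.688 mm

207 mm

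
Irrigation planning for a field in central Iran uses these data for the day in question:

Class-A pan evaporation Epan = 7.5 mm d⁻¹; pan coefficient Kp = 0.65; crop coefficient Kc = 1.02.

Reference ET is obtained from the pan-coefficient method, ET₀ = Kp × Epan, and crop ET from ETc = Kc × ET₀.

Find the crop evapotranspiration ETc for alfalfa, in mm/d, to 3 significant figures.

4.97 mm/d

ET₀ = 0.65 × 7.5 = 4.8750 mm/d
ETc = Kc × ET₀ = 1.02 × 4.8750 = 4.9725 mm/d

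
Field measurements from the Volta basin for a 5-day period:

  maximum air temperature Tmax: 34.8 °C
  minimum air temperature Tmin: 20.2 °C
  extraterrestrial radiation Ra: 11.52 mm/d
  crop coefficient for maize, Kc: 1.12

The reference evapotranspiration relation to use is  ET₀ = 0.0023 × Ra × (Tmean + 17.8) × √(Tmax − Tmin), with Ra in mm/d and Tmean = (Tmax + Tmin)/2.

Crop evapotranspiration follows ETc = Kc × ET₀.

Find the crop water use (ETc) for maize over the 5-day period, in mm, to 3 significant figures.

Tmean = (34.8 + 20.2)/2 = 27.50 °C
ET₀ = 0.0023 × 11.52 × (27.50 + 17.8) × √14.6 = 0.0023 × 11.52 × 45.30 × 3.8210 = 4.5862 mm/d
ETc = Kc × ET₀ = 1.12 × 4.5862 = 5.1365 mm/d
Over 5 days: 5.1365 × 5 = 25.683 mm

25.7 mm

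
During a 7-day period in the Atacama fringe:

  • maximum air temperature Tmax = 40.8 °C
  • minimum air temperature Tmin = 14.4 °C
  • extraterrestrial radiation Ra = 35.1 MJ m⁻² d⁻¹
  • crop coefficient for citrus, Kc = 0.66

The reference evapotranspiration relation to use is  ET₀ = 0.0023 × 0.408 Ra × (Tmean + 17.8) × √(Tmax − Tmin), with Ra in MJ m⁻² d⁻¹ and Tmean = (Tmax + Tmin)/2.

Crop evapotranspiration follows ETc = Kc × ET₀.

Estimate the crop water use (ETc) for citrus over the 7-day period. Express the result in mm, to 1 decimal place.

35.5 mm

Tmean = (40.8 + 14.4)/2 = 27.60 °C
0.408 Ra = 0.408 × 35.1 = 14.3208 mm/d equivalent
ET₀ = 0.0023 × 14.3208 × (27.60 + 17.8) × √26.4 = 0.0023 × 14.3208 × 45.40 × 5.1381 = 7.6834 mm/d
ETc = Kc × ET₀ = 0.66 × 7.6834 = 5.0710 mm/d
Over 7 days: 5.0710 × 7 = 35.497 mm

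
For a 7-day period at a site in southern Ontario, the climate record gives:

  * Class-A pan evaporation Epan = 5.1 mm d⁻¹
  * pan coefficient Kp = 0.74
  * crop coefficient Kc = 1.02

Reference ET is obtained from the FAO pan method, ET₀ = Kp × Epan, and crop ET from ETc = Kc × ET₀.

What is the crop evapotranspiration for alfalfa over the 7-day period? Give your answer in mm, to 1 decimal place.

26.9 mm

ET₀ = 0.74 × 5.1 = 3.7740 mm/d
ETc = Kc × ET₀ = 1.02 × 3.7740 = 3.8495 mm/d
Over 7 days: 3.8495 × 7 = 26.947 mm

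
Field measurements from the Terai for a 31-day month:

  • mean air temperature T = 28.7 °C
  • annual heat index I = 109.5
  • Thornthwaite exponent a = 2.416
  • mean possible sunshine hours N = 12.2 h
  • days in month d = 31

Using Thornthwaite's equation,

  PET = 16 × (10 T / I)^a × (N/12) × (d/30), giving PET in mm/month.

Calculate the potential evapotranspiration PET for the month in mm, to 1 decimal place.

172.4 mm

10T/I = 10 × 28.7 / 109.5 = 2.6210
(10T/I)^a = 2.6210^2.416 = 10.2569
Uncorrected PET = 16 × 10.2569 = 164.110 mm
Correction = (N/12)(d/30) = (12.2/12)(31/30) = 1.0506
PET = 164.110 × 1.0506 = 172.414 mm/month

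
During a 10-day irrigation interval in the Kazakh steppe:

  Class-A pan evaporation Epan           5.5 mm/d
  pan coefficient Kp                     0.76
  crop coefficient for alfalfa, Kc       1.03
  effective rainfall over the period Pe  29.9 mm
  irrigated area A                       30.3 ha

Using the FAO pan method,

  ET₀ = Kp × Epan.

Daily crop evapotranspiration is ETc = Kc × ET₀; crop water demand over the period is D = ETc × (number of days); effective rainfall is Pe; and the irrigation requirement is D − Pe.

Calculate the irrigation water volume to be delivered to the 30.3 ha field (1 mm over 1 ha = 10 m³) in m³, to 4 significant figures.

ET₀ = 0.76 × 5.5 = 4.1800 mm/d
ETc = Kc × ET₀ = 1.03 × 4.1800 = 4.3054 mm/d
Crop demand D = ETc × 10 d = 4.3054 × 10 = 43.054 mm
D − Pe = 43.054 − 29.9 = 13.154 mm
Volume = 13.154 mm × 30.3 ha × 10 = 3985.7 m³

3986 m³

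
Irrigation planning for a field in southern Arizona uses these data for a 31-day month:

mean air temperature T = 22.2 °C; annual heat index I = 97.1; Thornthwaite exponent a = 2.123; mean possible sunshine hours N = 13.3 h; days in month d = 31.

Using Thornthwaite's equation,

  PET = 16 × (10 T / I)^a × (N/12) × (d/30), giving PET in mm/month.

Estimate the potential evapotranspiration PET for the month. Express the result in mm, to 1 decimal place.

10T/I = 10 × 22.2 / 97.1 = 2.2863
(10T/I)^a = 2.2863^2.123 = 5.7868
Uncorrected PET = 16 × 5.7868 = 92.589 mm
Correction = (N/12)(d/30) = (13.3/12)(31/30) = 1.1453
PET = 92.589 × 1.1453 = 106.042 mm/month

106.0 mm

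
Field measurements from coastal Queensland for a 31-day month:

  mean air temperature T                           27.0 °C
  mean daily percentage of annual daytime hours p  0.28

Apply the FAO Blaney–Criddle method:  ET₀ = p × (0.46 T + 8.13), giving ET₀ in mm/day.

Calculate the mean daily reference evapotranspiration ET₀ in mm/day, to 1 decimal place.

ET₀ = 0.28 × (0.46 × 27.0 + 8.13) = 0.28 × 20.550 = 5.7540 mm/d

5.8 mm/day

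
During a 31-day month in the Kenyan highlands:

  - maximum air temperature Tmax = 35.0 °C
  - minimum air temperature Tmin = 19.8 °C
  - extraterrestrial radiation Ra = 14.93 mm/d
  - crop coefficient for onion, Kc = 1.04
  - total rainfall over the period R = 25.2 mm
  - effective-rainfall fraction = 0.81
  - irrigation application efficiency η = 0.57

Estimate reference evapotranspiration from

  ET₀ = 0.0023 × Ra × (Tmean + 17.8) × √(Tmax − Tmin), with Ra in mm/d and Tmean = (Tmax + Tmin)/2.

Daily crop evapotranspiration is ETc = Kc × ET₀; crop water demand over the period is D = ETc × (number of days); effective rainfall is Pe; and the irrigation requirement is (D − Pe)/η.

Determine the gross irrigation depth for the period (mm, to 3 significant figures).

Tmean = (35.0 + 19.8)/2 = 27.40 °C
ET₀ = 0.0023 × 14.93 × (27.40 + 17.8) × √15.2 = 0.0023 × 14.93 × 45.20 × 3.8987 = 6.0513 mm/d
ETc = Kc × ET₀ = 1.04 × 6.0513 = 6.2934 mm/d
Crop demand D = ETc × 31 d = 6.2934 × 31 = 195.095 mm
Pe = 0.81 × 25.2 = 20.412 mm
D − Pe = 195.095 − 20.412 = 174.683 mm
Gross irrigation = 174.683 / 0.57 = 306.461 mm

306 mm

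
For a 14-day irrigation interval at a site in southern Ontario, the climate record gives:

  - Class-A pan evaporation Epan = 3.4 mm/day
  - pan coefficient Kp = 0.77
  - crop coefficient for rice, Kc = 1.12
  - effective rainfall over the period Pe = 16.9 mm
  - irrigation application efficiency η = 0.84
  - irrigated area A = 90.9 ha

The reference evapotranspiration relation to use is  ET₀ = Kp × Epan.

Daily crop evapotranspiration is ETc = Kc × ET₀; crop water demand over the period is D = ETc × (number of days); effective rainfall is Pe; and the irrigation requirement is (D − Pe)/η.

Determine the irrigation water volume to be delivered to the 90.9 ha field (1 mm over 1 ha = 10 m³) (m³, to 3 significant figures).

26100 m³

ET₀ = 0.77 × 3.4 = 2.6180 mm/d
ETc = Kc × ET₀ = 1.12 × 2.6180 = 2.9322 mm/d
Crop demand D = ETc × 14 d = 2.9322 × 14 = 41.051 mm
D − Pe = 41.051 − 16.9 = 24.151 mm
Gross irrigation = 24.151 / 0.84 = 28.751 mm
Volume = 28.751 mm × 90.9 ha × 10 = 26134.7 m³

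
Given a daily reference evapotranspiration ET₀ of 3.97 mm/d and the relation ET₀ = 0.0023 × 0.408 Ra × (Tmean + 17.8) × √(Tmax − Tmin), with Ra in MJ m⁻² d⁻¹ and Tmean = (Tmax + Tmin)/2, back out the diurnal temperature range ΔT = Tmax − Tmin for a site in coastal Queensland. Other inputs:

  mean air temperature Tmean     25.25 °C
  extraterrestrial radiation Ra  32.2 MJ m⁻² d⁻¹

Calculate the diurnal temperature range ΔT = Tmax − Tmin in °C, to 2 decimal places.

√ΔT = ET₀ / [0.0023 × 0.408 × Ra × (Tmean+17.8)] = 3.97 / (0.0023 × 13.1376 × 43.05) = 3.0519
ΔT = 3.0519² = 9.314 °C

9.31 °C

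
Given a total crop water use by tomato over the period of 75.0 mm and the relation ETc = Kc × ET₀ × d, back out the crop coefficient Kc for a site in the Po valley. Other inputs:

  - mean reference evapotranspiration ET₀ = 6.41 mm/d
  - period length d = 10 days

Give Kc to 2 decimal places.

ETc = Kc × ET₀ × d  ⇒  Kc = ETc / (ET₀ × d)
Kc = 75.0 / (6.41 × 10) = 75.0 / 64.10 = 1.1700

1.17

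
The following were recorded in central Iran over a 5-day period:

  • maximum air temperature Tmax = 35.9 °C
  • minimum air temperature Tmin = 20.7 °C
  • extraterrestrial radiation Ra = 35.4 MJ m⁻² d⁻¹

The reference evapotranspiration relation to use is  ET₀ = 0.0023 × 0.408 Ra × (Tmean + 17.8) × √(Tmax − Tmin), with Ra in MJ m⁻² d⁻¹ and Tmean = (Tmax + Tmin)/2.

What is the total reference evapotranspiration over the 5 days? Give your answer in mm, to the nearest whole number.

30 mm

Tmean = (35.9 + 20.7)/2 = 28.30 °C
0.408 Ra = 0.408 × 35.4 = 14.4432 mm/d equivalent
ET₀ = 0.0023 × 14.4432 × (28.30 + 17.8) × √15.2 = 0.0023 × 14.4432 × 46.10 × 3.8987 = 5.9705 mm/d
Over 5 days: 5.9705 × 5 = 29.853 mm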